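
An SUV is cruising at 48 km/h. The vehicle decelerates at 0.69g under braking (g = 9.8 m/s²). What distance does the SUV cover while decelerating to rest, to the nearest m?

Braking distance ≈ 13 m

48 km/h ÷ 3.6 = 13.3333 m/s.
a = 0.69 × 9.8 = 6.762 m/s².
Braking distance = v²/(2a) = 13.3333² / (2 × 6.762) = 177.777 / 13.524 = 13.145 m.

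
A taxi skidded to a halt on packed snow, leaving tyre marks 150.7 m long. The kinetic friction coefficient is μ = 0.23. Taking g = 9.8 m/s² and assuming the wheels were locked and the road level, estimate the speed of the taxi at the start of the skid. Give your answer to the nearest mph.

Initial speed ≈ 58 mph

Deceleration a = μg = 0.23 × 9.8 = 2.254 m/s².
v = √(2a·d) = √(2 × 2.254 × 150.7) = √679.356 = 26.0645 m/s.
= 26.0645 ÷ 0.44704 = 58.305 mph.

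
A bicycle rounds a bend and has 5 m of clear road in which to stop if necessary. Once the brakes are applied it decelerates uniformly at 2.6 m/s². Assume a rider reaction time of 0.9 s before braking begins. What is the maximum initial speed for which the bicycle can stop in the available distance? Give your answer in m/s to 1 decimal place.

Stopping distance: v·t_r + v²/(2a) = 5 with t_r = 0.9 s and a = 2.600 m/s².
So v² + 4.680 v − 26.00 = 0.
Positive root: v = −a·t_r + √((a·t_r)² + 2a·d) = −2.340 + √(5.476 + 26.00) = 3.2703 m/s.

Maximum speed ≈ 3.3 m/s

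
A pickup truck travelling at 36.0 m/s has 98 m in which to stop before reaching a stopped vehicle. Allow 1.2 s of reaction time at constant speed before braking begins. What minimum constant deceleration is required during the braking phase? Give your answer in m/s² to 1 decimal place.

Distance covered during reaction = 36.0000 × 1.2 = 43.200 m.
Distance available for braking: 98 − 43.200 = 54.800 m.
v² = 2a·d ⇒ a = v²/(2d) = 36.0000² / (2 × 54.800) = 1296.000 / 109.600 = 11.8248 m/s².

Required deceleration ≈ 11.8 m/s²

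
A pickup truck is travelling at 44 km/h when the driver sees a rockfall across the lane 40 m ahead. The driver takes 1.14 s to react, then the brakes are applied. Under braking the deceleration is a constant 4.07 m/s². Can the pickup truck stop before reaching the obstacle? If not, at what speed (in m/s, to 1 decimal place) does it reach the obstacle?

Yes — it stops about 7.7 m short of the obstacle, so it never reaches it

44 km/h ÷ 3.6 = 12.2222 m/s.
Reaction distance = 12.2222 × 1.14 = 13.933 m.
Braking distance = v²/(2a) = 149.382 / 8.140 = 18.352 m.
Total stopping distance = 13.933 + 18.352 = 32.285 m, vs 40 m available — it stops with 40 − 32.285 = 7.715 m to spare.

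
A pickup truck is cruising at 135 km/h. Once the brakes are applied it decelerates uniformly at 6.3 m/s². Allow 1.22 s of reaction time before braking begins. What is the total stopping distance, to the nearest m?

Total stopping distance ≈ 157 m

135 km/h ÷ 3.6 = 37.5000 m/s.
Reaction distance = v·t_r = 37.5000 × 1.22 = 45.750 m.
Braking distance = v²/(2a) = 37.5000² / (2 × 6.300) = 1406.250 / 12.600 = 111.607 m.
Total = 45.750 + 111.607 = 157.357 m.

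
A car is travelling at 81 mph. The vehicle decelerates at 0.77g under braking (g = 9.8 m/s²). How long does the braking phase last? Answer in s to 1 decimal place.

Braking time ≈ 4.8 s

81 mph × 0.44704 = 36.2102 m/s.
a = 0.77 × 9.8 = 7.546 m/s².
Braking time = v/a = 36.2102 / 7.546 = 4.799 s.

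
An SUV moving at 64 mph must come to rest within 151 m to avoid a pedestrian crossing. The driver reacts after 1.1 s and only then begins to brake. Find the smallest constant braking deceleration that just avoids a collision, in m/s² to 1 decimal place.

64 mph × 0.44704 = 28.6106 m/s.
Distance covered during reaction = 28.6106 × 1.1 = 31.472 m.
Distance available for braking: 151 − 31.472 = 119.528 m.
v² = 2a·d ⇒ a = v²/(2d) = 28.6106² / (2 × 119.528) = 818.566 / 239.056 = 3.4242 m/s².

Required deceleration ≈ 3.4 m/s²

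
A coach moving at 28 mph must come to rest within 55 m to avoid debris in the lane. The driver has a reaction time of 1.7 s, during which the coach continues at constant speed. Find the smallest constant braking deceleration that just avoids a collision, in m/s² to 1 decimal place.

Required deceleration ≈ 2.3 m/s²

28 mph × 0.44704 = 12.5171 m/s.
Distance covered during reaction = 12.5171 × 1.7 = 21.279 m.
Distance available for braking: 55 − 21.279 = 33.721 m.
v² = 2a·d ⇒ a = v²/(2d) = 12.5171² / (2 × 33.721) = 156.678 / 67.442 = 2.3232 m/s².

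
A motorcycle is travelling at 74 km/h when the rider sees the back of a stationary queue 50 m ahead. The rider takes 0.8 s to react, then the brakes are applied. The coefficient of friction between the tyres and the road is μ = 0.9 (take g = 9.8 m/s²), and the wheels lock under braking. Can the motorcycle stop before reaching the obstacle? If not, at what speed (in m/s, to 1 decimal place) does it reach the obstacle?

Yes — it stops about 9.6 m short of the obstacle, so it never reaches it

74 km/h ÷ 3.6 = 20.5556 m/s.
a = μg = 0.9 × 9.8 = 8.820 m/s².
Reaction distance = 20.5556 × 0.8 = 16.444 m.
Braking distance = v²/(2a) = 422.533 / 17.640 = 23.953 m.
Total stopping distance = 16.444 + 23.953 = 40.397 m, vs 50 m available — it stops with 50 − 40.397 = 9.603 m to spare.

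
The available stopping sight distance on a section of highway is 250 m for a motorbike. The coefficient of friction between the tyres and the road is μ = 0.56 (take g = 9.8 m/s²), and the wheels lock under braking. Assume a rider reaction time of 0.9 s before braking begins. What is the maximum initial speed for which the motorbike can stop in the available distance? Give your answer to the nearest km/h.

a = μg = 0.56 × 9.8 = 5.488 m/s².
Stopping distance: v·t_r + v²/(2a) = 250 with t_r = 0.9 s and a = 5.488 m/s².
So v² + 9.878 v − 2744.00 = 0.
Positive root: v = −a·t_r + √((a·t_r)² + 2a·d) = −4.939 + √(24.394 + 2744.00) = 47.6765 m/s.
47.6765 m/s × 3.6 = 171.635 km/h.

Maximum speed ≈ 172 km/h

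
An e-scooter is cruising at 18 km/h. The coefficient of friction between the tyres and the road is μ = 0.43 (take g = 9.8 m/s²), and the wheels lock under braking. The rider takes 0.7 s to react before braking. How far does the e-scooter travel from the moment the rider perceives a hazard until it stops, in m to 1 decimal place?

18 km/h ÷ 3.6 = 5.0000 m/s.
a = μg = 0.43 × 9.8 = 4.214 m/s².
Reaction distance = v·t_r = 5.0000 × 0.7 = 3.500 m.
Braking distance = v²/(2a) = 5.0000² / (2 × 4.214) = 25.000 / 8.428 = 2.966 m.
Total = 3.500 + 2.966 = 6.466 m.

Total stopping distance ≈ 6.5 m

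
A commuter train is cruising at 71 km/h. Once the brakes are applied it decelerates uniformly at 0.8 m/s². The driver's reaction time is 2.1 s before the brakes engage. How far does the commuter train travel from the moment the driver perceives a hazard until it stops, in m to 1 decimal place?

Total stopping distance ≈ 284.5 m

71 km/h ÷ 3.6 = 19.7222 m/s.
Reaction distance = v·t_r = 19.7222 × 2.1 = 41.417 m.
Braking distance = v²/(2a) = 19.7222² / (2 × 0.800) = 388.965 / 1.600 = 243.103 m.
Total = 41.417 + 243.103 = 284.520 m.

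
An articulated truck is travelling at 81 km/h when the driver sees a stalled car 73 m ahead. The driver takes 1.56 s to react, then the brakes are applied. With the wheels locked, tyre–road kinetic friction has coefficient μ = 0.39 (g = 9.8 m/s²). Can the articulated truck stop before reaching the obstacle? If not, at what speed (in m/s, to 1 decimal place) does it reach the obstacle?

No — it strikes the obstacle at 14.7 m/s

81 km/h ÷ 3.6 = 22.5000 m/s.
a = μg = 0.39 × 9.8 = 3.822 m/s².
Reaction distance = 22.5000 × 1.56 = 35.100 m.
Braking distance needed to stop: v²/(2a) = 506.250 / 7.644 = 66.228 m, so total needed = 35.100 + 66.228 = 101.328 m > 73 m — it cannot stop.
Distance remaining when braking begins: 73 − 35.100 = 37.900 m.
v² = v₀² − 2a·d = 506.250 − 2 × 3.822 × 37.900 = 216.542 m²/s².
v = √216.542 = 14.715 m/s.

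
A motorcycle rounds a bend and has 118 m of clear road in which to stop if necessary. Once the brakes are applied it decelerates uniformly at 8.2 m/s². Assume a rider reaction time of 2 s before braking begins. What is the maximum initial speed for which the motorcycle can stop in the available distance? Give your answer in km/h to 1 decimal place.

Stopping distance: v·t_r + v²/(2a) = 118 with t_r = 2 s and a = 8.200 m/s².
So v² + 32.800 v − 1935.20 = 0.
Positive root: v = −a·t_r + √((a·t_r)² + 2a·d) = −16.400 + √(268.960 + 1935.20) = 30.5485 m/s.
30.5485 m/s × 3.6 = 109.975 km/h.

Maximum speed ≈ 110.0 km/h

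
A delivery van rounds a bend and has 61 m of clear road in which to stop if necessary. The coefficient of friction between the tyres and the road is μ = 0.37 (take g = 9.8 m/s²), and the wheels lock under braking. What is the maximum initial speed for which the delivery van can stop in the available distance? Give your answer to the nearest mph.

a = μg = 0.37 × 9.8 = 3.626 m/s².
v²/(2a) = d ⇒ v = √(2 × 3.626 × 61) = √442.37 = 21.0326 m/s.
21.0326 m/s ÷ 0.44704 = 47.049 mph.

Maximum speed ≈ 47 mph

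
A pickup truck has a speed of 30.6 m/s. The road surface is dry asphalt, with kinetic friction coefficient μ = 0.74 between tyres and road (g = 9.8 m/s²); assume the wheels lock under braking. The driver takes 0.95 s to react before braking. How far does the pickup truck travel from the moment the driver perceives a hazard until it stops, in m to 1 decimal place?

a = μg = 0.74 × 9.8 = 7.252 m/s².
Reaction distance = v·t_r = 30.6000 × 0.95 = 29.070 m.
Braking distance = v²/(2a) = 30.6000² / (2 × 7.252) = 936.360 / 14.504 = 64.559 m.
Total = 29.070 + 64.559 = 93.629 m.

Total stopping distance ≈ 93.6 m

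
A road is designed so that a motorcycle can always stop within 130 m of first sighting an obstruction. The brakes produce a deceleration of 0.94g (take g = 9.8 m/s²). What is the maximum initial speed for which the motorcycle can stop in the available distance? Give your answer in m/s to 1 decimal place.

a = 0.94 × 9.8 = 9.212 m/s².
v²/(2a) = d ⇒ v = √(2 × 9.212 × 130) = √2395.12 = 48.9400 m/s.

Maximum speed ≈ 48.9 m/s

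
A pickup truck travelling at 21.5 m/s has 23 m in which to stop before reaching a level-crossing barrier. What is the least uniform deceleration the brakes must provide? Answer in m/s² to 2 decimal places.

Required deceleration ≈ 10.05 m/s²

v² = 2a·d ⇒ a = v²/(2d) = 21.5000² / (2 × 23.000) = 462.250 / 46.000 = 10.0489 m/s².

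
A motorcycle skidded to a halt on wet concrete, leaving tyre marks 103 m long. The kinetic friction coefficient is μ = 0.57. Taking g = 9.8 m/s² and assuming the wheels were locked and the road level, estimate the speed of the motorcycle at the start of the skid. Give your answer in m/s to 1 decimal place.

Deceleration a = μg = 0.57 × 9.8 = 5.586 m/s².
v = √(2a·d) = √(2 × 5.586 × 103) = √1150.716 = 33.9222 m/s.

Initial speed ≈ 33.9 m/s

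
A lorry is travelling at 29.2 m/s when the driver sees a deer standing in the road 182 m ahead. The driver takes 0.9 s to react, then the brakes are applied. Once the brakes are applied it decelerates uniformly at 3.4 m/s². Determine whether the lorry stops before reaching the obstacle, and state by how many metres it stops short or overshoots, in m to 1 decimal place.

Yes — it stops 30.3 m short of the obstacle

Reaction distance = 29.2000 × 0.9 = 26.280 m.
Braking distance = v²/(2a) = 852.640 / 6.800 = 125.388 m.
Total stopping distance = 26.280 + 125.388 = 151.668 m, vs 182 m available — it stops with 182 − 151.668 = 30.332 m to spare.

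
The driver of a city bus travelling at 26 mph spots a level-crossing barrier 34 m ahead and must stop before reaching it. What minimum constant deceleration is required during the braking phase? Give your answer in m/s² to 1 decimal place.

Required deceleration ≈ 2.0 m/s²

26 mph × 0.44704 = 11.6230 m/s.
v² = 2a·d ⇒ a = v²/(2d) = 11.6230² / (2 × 34.000) = 135.094 / 68.000 = 1.9867 m/s².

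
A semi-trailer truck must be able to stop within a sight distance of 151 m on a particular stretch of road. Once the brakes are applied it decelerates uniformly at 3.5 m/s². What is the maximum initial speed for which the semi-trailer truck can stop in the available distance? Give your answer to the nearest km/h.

Maximum speed ≈ 117 km/h

v²/(2a) = d ⇒ v = √(2 × 3.500 × 151) = √1057.00 = 32.5115 m/s.
32.5115 m/s × 3.6 = 117.041 km/h.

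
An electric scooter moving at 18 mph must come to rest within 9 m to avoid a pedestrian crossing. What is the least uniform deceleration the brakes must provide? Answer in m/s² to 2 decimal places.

18 mph × 0.44704 = 8.0467 m/s.
v² = 2a·d ⇒ a = v²/(2d) = 8.0467² / (2 × 9.000) = 64.749 / 18.000 = 3.5972 m/s².

Required deceleration ≈ 3.60 m/s²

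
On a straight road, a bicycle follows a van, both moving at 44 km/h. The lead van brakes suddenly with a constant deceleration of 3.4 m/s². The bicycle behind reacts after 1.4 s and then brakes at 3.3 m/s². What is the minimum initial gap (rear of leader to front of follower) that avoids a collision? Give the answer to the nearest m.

44 km/h ÷ 3.6 = 12.2222 m/s.
Leader travels v²/(2a_L) = 149.382 / 6.800 = 21.968 m before stopping.
Follower covers v·t_r = 12.2222 × 1.4 = 17.111 m while reacting, then v²/(2a_F) = 149.382 / 6.600 = 22.634 m while braking, for a total of 17.111 + 22.634 = 39.745 m.
Since a_F ≤ a_L and the follower starts braking later, the follower is never slower than the leader, so the closest approach is when both have stopped.
Minimum gap = 39.745 − 21.968 = 17.777 m.

Minimum gap ≈ 18 m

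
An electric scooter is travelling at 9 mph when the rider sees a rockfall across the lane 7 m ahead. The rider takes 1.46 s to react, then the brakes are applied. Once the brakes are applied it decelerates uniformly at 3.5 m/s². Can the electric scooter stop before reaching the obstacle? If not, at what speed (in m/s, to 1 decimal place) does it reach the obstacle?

9 mph × 0.44704 = 4.0234 m/s.
Reaction distance = 4.0234 × 1.46 = 5.874 m.
Braking distance needed to stop: v²/(2a) = 16.188 / 7.000 = 2.313 m, so total needed = 5.874 + 2.313 = 8.187 m > 7 m — it cannot stop.
Distance remaining when braking begins: 7 − 5.874 = 1.126 m.
v² = v₀² − 2a·d = 16.188 − 2 × 3.500 × 1.126 = 8.306 m²/s².
v = √8.306 = 2.882 m/s.

No — it strikes the obstacle at 2.9 m/s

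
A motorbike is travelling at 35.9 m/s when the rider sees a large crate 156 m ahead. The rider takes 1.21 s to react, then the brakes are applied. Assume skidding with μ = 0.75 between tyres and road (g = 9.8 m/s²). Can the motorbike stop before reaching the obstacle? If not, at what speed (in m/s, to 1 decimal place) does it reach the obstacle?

Yes — it stops about 24.9 m short of the obstacle, so it never reaches it

a = μg = 0.75 × 9.8 = 7.350 m/s².
Reaction distance = 35.9000 × 1.21 = 43.439 m.
Braking distance = v²/(2a) = 1288.810 / 14.700 = 87.674 m.
Total stopping distance = 43.439 + 87.674 = 131.113 m, vs 156 m available — it stops with 156 − 131.113 = 24.887 m to spare.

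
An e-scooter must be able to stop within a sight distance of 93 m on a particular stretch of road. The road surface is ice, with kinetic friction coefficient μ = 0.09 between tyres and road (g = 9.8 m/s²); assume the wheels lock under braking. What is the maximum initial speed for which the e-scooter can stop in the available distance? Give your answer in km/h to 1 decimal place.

a = μg = 0.09 × 9.8 = 0.882 m/s².
v²/(2a) = d ⇒ v = √(2 × 0.882 × 93) = √164.05 = 12.8082 m/s.
12.8082 m/s × 3.6 = 46.110 km/h.

Maximum speed ≈ 46.1 km/h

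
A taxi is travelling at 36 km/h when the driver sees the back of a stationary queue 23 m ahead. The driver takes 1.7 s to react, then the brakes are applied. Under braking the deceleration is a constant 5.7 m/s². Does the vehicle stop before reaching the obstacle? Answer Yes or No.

No

36 km/h ÷ 3.6 = 10.0000 m/s.
Reaction distance = 10.0000 × 1.7 = 17.000 m.
Braking distance = v²/(2a) = 100.000 / 11.400 = 8.772 m.
Total stopping distance = 17.000 + 8.772 = 25.772 m, vs 23 m available — it cannot stop in time and overshoots by 25.772 − 23 = 2.772 m.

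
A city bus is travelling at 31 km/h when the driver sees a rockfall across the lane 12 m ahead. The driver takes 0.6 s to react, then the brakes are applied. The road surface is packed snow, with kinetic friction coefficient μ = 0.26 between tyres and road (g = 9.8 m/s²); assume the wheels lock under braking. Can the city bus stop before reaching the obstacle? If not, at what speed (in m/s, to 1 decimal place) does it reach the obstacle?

31 km/h ÷ 3.6 = 8.6111 m/s.
a = μg = 0.26 × 9.8 = 2.548 m/s².
Reaction distance = 8.6111 × 0.6 = 5.167 m.
Braking distance needed to stop: v²/(2a) = 74.151 / 5.096 = 14.551 m, so total needed = 5.167 + 14.551 = 19.718 m > 12 m — it cannot stop.
Distance remaining when braking begins: 12 − 5.167 = 6.833 m.
v² = v₀² − 2a·d = 74.151 − 2 × 2.548 × 6.833 = 39.330 m²/s².
v = √39.330 = 6.271 m/s.

No — it strikes the obstacle at 6.3 m/s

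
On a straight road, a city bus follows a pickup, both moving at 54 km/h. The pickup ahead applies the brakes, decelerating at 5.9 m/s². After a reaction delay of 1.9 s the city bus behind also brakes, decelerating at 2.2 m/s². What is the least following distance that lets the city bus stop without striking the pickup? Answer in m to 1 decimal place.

Minimum gap ≈ 60.6 m

54 km/h ÷ 3.6 = 15.0000 m/s.
Leader travels v²/(2a_L) = 225.000 / 11.800 = 19.068 m before stopping.
Follower covers v·t_r = 15.0000 × 1.9 = 28.500 m while reacting, then v²/(2a_F) = 225.000 / 4.400 = 51.136 m while braking, for a total of 28.500 + 51.136 = 79.636 m.
Since a_F ≤ a_L and the follower starts braking later, the follower is never slower than the leader, so the closest approach is when both have stopped.
Minimum gap = 79.636 − 19.068 = 60.568 m.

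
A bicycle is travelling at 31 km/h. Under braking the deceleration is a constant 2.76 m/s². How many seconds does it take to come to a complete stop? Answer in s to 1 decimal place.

31 km/h ÷ 3.6 = 8.6111 m/s.
Braking time = v/a = 8.6111 / 2.760 = 3.120 s.

Braking time ≈ 3.1 s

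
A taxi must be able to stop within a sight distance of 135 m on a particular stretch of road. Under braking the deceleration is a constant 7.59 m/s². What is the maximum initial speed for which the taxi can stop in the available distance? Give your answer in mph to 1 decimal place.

Maximum speed ≈ 101.3 mph

v²/(2a) = d ⇒ v = √(2 × 7.590 × 135) = √2049.30 = 45.2692 m/s.
45.2692 m/s ÷ 0.44704 = 101.264 mph.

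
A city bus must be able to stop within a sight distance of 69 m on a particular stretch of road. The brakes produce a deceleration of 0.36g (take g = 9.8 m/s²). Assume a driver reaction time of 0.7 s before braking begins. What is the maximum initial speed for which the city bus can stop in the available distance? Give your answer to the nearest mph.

Maximum speed ≈ 44 mph

a = 0.36 × 9.8 = 3.528 m/s².
Stopping distance: v·t_r + v²/(2a) = 69 with t_r = 0.7 s and a = 3.528 m/s².
So v² + 4.939 v − 486.86 = 0.
Positive root: v = −a·t_r + √((a·t_r)² + 2a·d) = −2.470 + √(6.101 + 486.86) = 19.7327 m/s.
19.7327 m/s ÷ 0.44704 = 44.141 mph.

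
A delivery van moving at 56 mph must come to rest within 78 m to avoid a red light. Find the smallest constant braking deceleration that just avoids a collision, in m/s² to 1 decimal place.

56 mph × 0.44704 = 25.0342 m/s.
v² = 2a·d ⇒ a = v²/(2d) = 25.0342² / (2 × 78.000) = 626.711 / 156.000 = 4.0174 m/s².

Required deceleration ≈ 4.0 m/s²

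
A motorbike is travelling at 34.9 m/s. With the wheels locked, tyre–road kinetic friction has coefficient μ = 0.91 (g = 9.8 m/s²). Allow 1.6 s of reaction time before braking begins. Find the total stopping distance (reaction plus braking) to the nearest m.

a = μg = 0.91 × 9.8 = 8.918 m/s².
Reaction distance = v·t_r = 34.9000 × 1.6 = 55.840 m.
Braking distance = v²/(2a) = 34.9000² / (2 × 8.918) = 1218.010 / 17.836 = 68.289 m.
Total = 55.840 + 68.289 = 124.129 m.

Total stopping distance ≈ 124 m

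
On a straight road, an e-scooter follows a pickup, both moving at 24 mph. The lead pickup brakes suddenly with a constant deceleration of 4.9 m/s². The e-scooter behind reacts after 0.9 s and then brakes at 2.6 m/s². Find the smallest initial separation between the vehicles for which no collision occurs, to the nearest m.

Minimum gap ≈ 20 m

24 mph × 0.44704 = 10.7290 m/s.
Leader travels v²/(2a_L) = 115.111 / 9.800 = 11.746 m before stopping.
Follower covers v·t_r = 10.7290 × 0.9 = 9.656 m while reacting, then v²/(2a_F) = 115.111 / 5.200 = 22.137 m while braking, for a total of 9.656 + 22.137 = 31.793 m.
Since a_F ≤ a_L and the follower starts braking later, the follower is never slower than the leader, so the closest approach is when both have stopped.
Minimum gap = 31.793 − 11.746 = 20.047 m.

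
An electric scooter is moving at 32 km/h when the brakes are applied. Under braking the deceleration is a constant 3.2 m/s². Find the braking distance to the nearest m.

32 km/h ÷ 3.6 = 8.8889 m/s.
Braking distance = v²/(2a) = 8.8889² / (2 × 3.200) = 79.013 / 6.400 = 12.346 m.

Braking distance ≈ 12 m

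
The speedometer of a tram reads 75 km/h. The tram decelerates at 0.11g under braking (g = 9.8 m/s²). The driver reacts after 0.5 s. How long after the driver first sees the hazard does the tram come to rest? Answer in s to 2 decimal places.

75 km/h ÷ 3.6 = 20.8333 m/s.
a = 0.11 × 9.8 = 1.078 m/s².
Braking time = v/a = 20.8333 / 1.078 = 19.326 s.
Total = 0.5 + 19.326 = 19.826 s.

Total time ≈ 19.83 s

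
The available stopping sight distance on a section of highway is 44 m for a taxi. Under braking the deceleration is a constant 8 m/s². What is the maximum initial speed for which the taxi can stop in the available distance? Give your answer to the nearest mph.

Maximum speed ≈ 59 mph

v²/(2a) = d ⇒ v = √(2 × 8.000 × 44) = √704.00 = 26.5330 m/s.
26.5330 m/s ÷ 0.44704 = 59.353 mph.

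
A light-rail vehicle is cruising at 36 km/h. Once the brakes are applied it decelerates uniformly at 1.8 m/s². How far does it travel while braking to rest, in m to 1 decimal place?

36 km/h ÷ 3.6 = 10.0000 m/s.
Braking distance = v²/(2a) = 10.0000² / (2 × 1.800) = 100.000 / 3.600 = 27.778 m.

Braking distance ≈ 27.8 m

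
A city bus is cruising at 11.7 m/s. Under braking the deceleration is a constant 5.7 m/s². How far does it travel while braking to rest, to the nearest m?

Braking distance = v²/(2a) = 11.7000² / (2 × 5.700) = 136.890 / 11.400 = 12.008 m.

Braking distance ≈ 12 m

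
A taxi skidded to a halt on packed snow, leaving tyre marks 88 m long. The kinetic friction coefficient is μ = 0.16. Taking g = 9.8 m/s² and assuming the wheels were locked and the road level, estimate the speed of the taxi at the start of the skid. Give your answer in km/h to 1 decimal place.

Deceleration a = μg = 0.16 × 9.8 = 1.568 m/s².
v = √(2a·d) = √(2 × 1.568 × 88) = √275.968 = 16.6123 m/s.
= 16.6123 × 3.6 = 59.804 km/h.

Initial speed ≈ 59.8 km/h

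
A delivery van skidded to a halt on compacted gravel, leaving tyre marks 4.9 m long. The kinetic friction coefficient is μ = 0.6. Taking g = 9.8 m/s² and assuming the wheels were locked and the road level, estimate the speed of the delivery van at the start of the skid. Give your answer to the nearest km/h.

Initial speed ≈ 27 km/h

Deceleration a = μg = 0.6 × 9.8 = 5.880 m/s².
v = √(2a·d) = √(2 × 5.880 × 4.9) = √57.624 = 7.5910 m/s.
= 7.5910 × 3.6 = 27.328 km/h.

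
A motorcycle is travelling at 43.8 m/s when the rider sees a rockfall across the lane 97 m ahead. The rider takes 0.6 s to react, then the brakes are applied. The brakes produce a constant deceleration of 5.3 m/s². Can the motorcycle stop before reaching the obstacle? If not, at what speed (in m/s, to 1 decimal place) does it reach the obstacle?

Reaction distance = 43.8000 × 0.6 = 26.280 m.
Braking distance needed to stop: v²/(2a) = 1918.440 / 10.600 = 180.985 m, so total needed = 26.280 + 180.985 = 207.265 m > 97 m — it cannot stop.
Distance remaining when braking begins: 97 − 26.280 = 70.720 m.
v² = v₀² − 2a·d = 1918.440 − 2 × 5.300 × 70.720 = 1168.808 m²/s².
v = √1168.808 = 34.188 m/s.

No — it strikes the obstacle at 34.2 m/s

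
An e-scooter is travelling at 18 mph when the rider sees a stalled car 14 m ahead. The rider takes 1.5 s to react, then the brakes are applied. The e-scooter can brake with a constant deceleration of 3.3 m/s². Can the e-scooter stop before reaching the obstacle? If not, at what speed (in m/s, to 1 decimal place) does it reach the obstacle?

18 mph × 0.44704 = 8.0467 m/s.
Reaction distance = 8.0467 × 1.5 = 12.070 m.
Braking distance needed to stop: v²/(2a) = 64.749 / 6.600 = 9.810 m, so total needed = 12.070 + 9.810 = 21.880 m > 14 m — it cannot stop.
Distance remaining when braking begins: 14 − 12.070 = 1.930 m.
v² = v₀² − 2a·d = 64.749 − 2 × 3.300 × 1.930 = 52.011 m²/s².
v = √52.011 = 7.212 m/s.

No — it strikes the obstacle at 7.2 m/s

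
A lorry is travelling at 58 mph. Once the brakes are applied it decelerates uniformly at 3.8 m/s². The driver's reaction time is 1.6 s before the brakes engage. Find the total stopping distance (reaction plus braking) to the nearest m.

58 mph × 0.44704 = 25.9283 m/s.
Reaction distance = v·t_r = 25.9283 × 1.6 = 41.485 m.
Braking distance = v²/(2a) = 25.9283² / (2 × 3.800) = 672.277 / 7.600 = 88.458 m.
Total = 41.485 + 88.458 = 129.943 m.

Total stopping distance ≈ 130 m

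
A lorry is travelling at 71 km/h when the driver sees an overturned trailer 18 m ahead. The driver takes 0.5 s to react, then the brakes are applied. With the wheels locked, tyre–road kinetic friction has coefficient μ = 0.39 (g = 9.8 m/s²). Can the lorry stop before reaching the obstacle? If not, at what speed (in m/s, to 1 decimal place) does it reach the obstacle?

No — it strikes the obstacle at 18.1 m/s

71 km/h ÷ 3.6 = 19.7222 m/s.
a = μg = 0.39 × 9.8 = 3.822 m/s².
Reaction distance = 19.7222 × 0.5 = 9.861 m.
Braking distance needed to stop: v²/(2a) = 388.965 / 7.644 = 50.885 m, so total needed = 9.861 + 50.885 = 60.746 m > 18 m — it cannot stop.
Distance remaining when braking begins: 18 − 9.861 = 8.139 m.
v² = v₀² − 2a·d = 388.965 − 2 × 3.822 × 8.139 = 326.750 m²/s².
v = √326.750 = 18.076 m/s.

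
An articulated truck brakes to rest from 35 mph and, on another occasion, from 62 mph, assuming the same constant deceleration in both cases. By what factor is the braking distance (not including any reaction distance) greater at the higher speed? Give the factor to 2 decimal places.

Braking distance d = v²/(2a), so with a fixed, d ∝ v².
Factor = (62/35)² = 1.7714² = 3.1379.

Factor ≈ 3.14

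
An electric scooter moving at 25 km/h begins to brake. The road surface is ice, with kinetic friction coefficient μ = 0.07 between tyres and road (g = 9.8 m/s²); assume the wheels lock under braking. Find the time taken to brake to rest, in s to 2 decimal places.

25 km/h ÷ 3.6 = 6.9444 m/s.
a = μg = 0.07 × 9.8 = 0.686 m/s².
Braking time = v/a = 6.9444 / 0.686 = 10.123 s.

Braking time ≈ 10.12 s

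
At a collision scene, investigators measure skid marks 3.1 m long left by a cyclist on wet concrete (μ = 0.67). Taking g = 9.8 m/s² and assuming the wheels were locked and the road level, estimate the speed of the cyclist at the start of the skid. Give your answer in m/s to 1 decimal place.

Deceleration a = μg = 0.67 × 9.8 = 6.566 m/s².
v = √(2a·d) = √(2 × 6.566 × 3.1) = √40.709 = 6.3804 m/s.

Initial speed ≈ 6.4 m/s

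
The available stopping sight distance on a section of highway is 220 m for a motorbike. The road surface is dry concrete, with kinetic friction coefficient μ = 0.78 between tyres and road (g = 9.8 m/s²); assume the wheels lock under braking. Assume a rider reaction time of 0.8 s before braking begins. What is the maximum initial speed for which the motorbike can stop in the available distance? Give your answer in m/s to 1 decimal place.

Maximum speed ≈ 52.2 m/s

a = μg = 0.78 × 9.8 = 7.644 m/s².
Stopping distance: v·t_r + v²/(2a) = 220 with t_r = 0.8 s and a = 7.644 m/s².
So v² + 12.230 v − 3363.36 = 0.
Positive root: v = −a·t_r + √((a·t_r)² + 2a·d) = −6.115 + √(37.393 + 3363.36) = 52.2010 m/s.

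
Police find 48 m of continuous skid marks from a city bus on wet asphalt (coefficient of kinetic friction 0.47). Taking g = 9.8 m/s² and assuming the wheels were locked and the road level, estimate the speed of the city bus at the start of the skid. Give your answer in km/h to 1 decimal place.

Initial speed ≈ 75.7 km/h

Deceleration a = μg = 0.47 × 9.8 = 4.606 m/s².
v = √(2a·d) = √(2 × 4.606 × 48) = √442.176 = 21.0280 m/s.
= 21.0280 × 3.6 = 75.701 km/h.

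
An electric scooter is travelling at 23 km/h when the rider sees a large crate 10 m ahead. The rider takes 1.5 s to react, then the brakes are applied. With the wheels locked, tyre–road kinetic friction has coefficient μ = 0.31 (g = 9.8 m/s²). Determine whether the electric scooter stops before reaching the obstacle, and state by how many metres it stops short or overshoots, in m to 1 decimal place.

23 km/h ÷ 3.6 = 6.3889 m/s.
a = μg = 0.31 × 9.8 = 3.038 m/s².
Reaction distance = 6.3889 × 1.5 = 9.583 m.
Braking distance = v²/(2a) = 40.818 / 6.076 = 6.718 m.
Total stopping distance = 9.583 + 6.718 = 16.301 m, vs 10 m available — it cannot stop in time and overshoots by 16.301 − 10 = 6.301 m.

No — it overshoots by 6.3 m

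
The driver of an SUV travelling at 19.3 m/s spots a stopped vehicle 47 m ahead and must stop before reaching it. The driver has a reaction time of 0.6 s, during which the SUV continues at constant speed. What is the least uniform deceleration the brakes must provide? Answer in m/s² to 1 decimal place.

Distance covered during reaction = 19.3000 × 0.6 = 11.580 m.
Distance available for braking: 47 − 11.580 = 35.420 m.
v² = 2a·d ⇒ a = v²/(2d) = 19.3000² / (2 × 35.420) = 372.490 / 70.840 = 5.2582 m/s².

Required deceleration ≈ 5.3 m/s²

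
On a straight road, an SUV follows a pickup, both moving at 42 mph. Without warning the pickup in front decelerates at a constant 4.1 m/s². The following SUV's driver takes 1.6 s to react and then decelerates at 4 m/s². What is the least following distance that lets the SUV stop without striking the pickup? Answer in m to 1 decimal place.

Minimum gap ≈ 31.1 m

42 mph × 0.44704 = 18.7757 m/s.
Leader travels v²/(2a_L) = 352.527 / 8.200 = 42.991 m before stopping.
Follower covers v·t_r = 18.7757 × 1.6 = 30.041 m while reacting, then v²/(2a_F) = 352.527 / 8.000 = 44.066 m while braking, for a total of 30.041 + 44.066 = 74.107 m.
Since a_F ≤ a_L and the follower starts braking later, the follower is never slower than the leader, so the closest approach is when both have stopped.
Minimum gap = 74.107 − 42.991 = 31.116 m.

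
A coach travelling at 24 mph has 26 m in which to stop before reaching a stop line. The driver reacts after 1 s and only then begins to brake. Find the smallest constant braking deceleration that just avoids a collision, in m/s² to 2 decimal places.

Required deceleration ≈ 3.77 m/s²

24 mph × 0.44704 = 10.7290 m/s.
Distance covered during reaction = 10.7290 × 1 = 10.729 m.
Distance available for braking: 26 − 10.729 = 15.271 m.
v² = 2a·d ⇒ a = v²/(2d) = 10.7290² / (2 × 15.271) = 115.111 / 30.542 = 3.7689 m/s².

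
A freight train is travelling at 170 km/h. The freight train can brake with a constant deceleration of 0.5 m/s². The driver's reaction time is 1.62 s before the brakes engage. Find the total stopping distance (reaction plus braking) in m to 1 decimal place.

170 km/h ÷ 3.6 = 47.2222 m/s.
Reaction distance = v·t_r = 47.2222 × 1.62 = 76.500 m.
Braking distance = v²/(2a) = 47.2222² / (2 × 0.500) = 2229.936 / 1.000 = 2229.936 m.
Total = 76.500 + 2229.936 = 2306.436 m.

Total stopping distance ≈ 2306.4 m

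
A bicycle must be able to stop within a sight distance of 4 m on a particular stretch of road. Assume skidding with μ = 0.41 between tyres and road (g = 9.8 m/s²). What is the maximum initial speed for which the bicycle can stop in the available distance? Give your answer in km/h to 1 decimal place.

a = μg = 0.41 × 9.8 = 4.018 m/s².
v²/(2a) = d ⇒ v = √(2 × 4.018 × 4) = √32.14 = 5.6692 m/s.
5.6692 m/s × 3.6 = 20.409 km/h.

Maximum speed ≈ 20.4 km/h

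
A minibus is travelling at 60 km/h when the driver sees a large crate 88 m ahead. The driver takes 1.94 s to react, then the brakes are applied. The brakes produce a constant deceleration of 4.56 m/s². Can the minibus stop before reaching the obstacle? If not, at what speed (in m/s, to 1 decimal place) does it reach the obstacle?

Yes — it stops about 25.2 m short of the obstacle, so it never reaches it

60 km/h ÷ 3.6 = 16.6667 m/s.
Reaction distance = 16.6667 × 1.94 = 32.333 m.
Braking distance = v²/(2a) = 277.779 / 9.120 = 30.458 m.
Total stopping distance = 32.333 + 30.458 = 62.791 m, vs 88 m available — it stops with 88 − 62.791 = 25.209 m to spare.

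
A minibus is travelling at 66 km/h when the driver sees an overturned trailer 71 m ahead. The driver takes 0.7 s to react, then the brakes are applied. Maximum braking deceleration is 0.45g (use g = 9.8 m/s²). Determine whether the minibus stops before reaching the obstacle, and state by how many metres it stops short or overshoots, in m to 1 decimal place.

66 km/h ÷ 3.6 = 18.3333 m/s.
a = 0.45 × 9.8 = 4.410 m/s².
Reaction distance = 18.3333 × 0.7 = 12.833 m.
Braking distance = v²/(2a) = 336.110 / 8.820 = 38.108 m.
Total stopping distance = 12.833 + 38.108 = 50.941 m, vs 71 m available — it stops with 71 − 50.941 = 20.059 m to spare.

Yes — it stops 20.1 m short of the obstacle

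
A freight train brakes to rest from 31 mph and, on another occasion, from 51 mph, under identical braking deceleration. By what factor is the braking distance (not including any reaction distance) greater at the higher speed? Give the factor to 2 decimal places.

Factor ≈ 2.71

Braking distance d = v²/(2a), so with a fixed, d ∝ v².
Factor = (51/31)² = 1.6452² = 2.7067.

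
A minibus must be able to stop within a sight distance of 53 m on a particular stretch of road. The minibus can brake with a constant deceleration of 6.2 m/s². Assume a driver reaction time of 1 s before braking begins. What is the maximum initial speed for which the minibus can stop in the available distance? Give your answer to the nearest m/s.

Stopping distance: v·t_r + v²/(2a) = 53 with t_r = 1 s and a = 6.200 m/s².
So v² + 12.400 v − 657.20 = 0.
Positive root: v = −a·t_r + √((a·t_r)² + 2a·d) = −6.200 + √(38.440 + 657.20) = 20.1750 m/s.

Maximum speed ≈ 20 m/s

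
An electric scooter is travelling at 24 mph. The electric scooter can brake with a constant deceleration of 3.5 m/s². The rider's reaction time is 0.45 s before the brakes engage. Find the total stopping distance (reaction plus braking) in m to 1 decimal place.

Total stopping distance ≈ 21.3 m

24 mph × 0.44704 = 10.7290 m/s.
Reaction distance = v·t_r = 10.7290 × 0.45 = 4.828 m.
Braking distance = v²/(2a) = 10.7290² / (2 × 3.500) = 115.111 / 7.000 = 16.444 m.
Total = 4.828 + 16.444 = 21.272 m.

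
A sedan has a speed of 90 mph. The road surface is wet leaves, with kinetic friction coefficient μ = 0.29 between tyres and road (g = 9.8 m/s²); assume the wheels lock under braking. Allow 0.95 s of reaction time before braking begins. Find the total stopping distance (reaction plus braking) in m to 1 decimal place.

Total stopping distance ≈ 323.0 m

90 mph × 0.44704 = 40.2336 m/s.
a = μg = 0.29 × 9.8 = 2.842 m/s².
Reaction distance = v·t_r = 40.2336 × 0.95 = 38.222 m.
Braking distance = v²/(2a) = 40.2336² / (2 × 2.842) = 1618.743 / 5.684 = 284.789 m.
Total = 38.222 + 284.789 = 323.011 m.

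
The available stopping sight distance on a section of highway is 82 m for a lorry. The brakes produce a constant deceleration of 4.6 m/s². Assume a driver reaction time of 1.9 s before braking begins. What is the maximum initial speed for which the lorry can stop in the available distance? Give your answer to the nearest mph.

Maximum speed ≈ 45 mph

Stopping distance: v·t_r + v²/(2a) = 82 with t_r = 1.9 s and a = 4.600 m/s².
So v² + 17.480 v − 754.40 = 0.
Positive root: v = −a·t_r + √((a·t_r)² + 2a·d) = −8.740 + √(76.388 + 754.40) = 20.0834 m/s.
20.0834 m/s ÷ 0.44704 = 44.925 mph.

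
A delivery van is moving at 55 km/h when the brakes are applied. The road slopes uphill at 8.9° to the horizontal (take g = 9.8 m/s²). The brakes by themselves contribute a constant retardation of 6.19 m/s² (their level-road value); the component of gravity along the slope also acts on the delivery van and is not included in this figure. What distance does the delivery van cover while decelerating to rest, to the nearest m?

55 km/h ÷ 3.6 = 15.2778 m/s.
Gravity along the uphill slope adds to the braking deceleration: a_eff = 6.190 + 9.8·sin 8.9° = 6.190 + 1.516 = 7.706 m/s².
Braking distance = v²/(2a) = 15.2778² / (2 × 7.706) = 233.411 / 15.412 = 15.145 m.

Braking distance ≈ 15 m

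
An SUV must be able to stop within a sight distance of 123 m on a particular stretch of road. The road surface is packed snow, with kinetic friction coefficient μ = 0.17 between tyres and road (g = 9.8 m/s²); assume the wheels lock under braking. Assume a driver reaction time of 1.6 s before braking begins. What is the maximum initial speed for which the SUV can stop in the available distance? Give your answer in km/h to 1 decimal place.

Maximum speed ≈ 63.9 km/h

a = μg = 0.17 × 9.8 = 1.666 m/s².
Stopping distance: v·t_r + v²/(2a) = 123 with t_r = 1.6 s and a = 1.666 m/s².
So v² + 5.331 v − 409.84 = 0.
Positive root: v = −a·t_r + √((a·t_r)² + 2a·d) = −2.666 + √(7.108 + 409.84) = 17.7533 m/s.
17.7533 m/s × 3.6 = 63.912 km/h.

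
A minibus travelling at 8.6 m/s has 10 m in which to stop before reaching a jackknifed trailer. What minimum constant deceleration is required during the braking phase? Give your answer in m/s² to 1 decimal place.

v² = 2a·d ⇒ a = v²/(2d) = 8.6000² / (2 × 10.000) = 73.960 / 20.000 = 3.6980 m/s².

Required deceleration ≈ 3.7 m/s²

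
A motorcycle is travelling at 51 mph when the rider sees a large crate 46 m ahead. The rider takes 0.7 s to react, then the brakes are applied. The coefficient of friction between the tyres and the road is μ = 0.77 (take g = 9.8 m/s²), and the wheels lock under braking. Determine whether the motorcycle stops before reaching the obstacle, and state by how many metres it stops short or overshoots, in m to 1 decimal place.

No — it overshoots by 4.4 m

51 mph × 0.44704 = 22.7990 m/s.
a = μg = 0.77 × 9.8 = 7.546 m/s².
Reaction distance = 22.7990 × 0.7 = 15.959 m.
Braking distance = v²/(2a) = 519.794 / 15.092 = 34.442 m.
Total stopping distance = 15.959 + 34.442 = 50.401 m, vs 46 m available — it cannot stop in time and overshoots by 50.401 − 46 = 4.401 m.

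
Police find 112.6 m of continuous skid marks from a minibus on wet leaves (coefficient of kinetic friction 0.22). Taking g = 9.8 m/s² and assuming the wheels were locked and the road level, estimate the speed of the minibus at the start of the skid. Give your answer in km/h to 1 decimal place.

Initial speed ≈ 79.3 km/h

Deceleration a = μg = 0.22 × 9.8 = 2.156 m/s².
v = √(2a·d) = √(2 × 2.156 × 112.6) = √485.531 = 22.0348 m/s.
= 22.0348 × 3.6 = 79.325 km/h.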